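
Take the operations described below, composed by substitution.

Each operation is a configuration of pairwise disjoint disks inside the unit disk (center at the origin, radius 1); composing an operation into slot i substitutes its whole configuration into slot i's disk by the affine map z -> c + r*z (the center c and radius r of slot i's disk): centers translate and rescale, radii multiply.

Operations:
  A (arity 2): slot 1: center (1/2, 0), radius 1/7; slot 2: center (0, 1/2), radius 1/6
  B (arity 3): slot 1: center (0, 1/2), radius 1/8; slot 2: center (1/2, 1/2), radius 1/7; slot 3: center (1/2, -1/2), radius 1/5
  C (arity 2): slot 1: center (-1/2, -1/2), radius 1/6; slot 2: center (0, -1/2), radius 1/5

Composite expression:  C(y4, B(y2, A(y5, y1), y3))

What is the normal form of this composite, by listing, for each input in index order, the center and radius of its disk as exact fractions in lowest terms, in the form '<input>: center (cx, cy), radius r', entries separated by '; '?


Only the slot chain above each y matters under C; compose those maps.
tracing y4 down its 1-map path: center (-1/2, -1/2), radius 1/6
tracing y2 down its 2-map path: center (0, -2/5), radius 1/40
tracing y5 down its 3-map path: center (4/35, -2/5), radius 1/245
tracing y1 down its 3-map path: center (1/10, -27/70), radius 1/210
tracing y3 down its 2-map path: center (1/10, -3/5), radius 1/25

y1: center (1/10, -27/70), radius 1/210; y2: center (0, -2/5), radius 1/40; y3: center (1/10, -3/5), radius 1/25; y4: center (-1/2, -1/2), radius 1/6; y5: center (4/35, -2/5), radius 1/245


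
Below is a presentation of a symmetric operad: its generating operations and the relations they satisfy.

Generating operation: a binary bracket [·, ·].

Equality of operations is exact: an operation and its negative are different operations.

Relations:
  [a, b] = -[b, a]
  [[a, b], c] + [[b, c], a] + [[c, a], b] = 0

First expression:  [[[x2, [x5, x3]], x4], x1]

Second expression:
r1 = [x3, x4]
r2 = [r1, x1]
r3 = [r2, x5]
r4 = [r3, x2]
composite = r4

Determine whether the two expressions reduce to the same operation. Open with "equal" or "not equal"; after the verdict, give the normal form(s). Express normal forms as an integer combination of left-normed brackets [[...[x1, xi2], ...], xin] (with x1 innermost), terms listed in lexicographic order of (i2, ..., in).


not equal — first [[[[x1, x2], x3], x5], x4] - [[[[x1, x2], x5], x3], x4] - [[[[x1, x3], x5], x2], x4] - [[[[x1, x4], x2], x3], x5] + [[[[x1, x4], x2], x5], x3] + [[[[x1, x4], x3], x5], x2] - [[[[x1, x4], x5], x3], x2] + [[[[x1, x5], x3], x2], x4], second -[[[[x1, x3], x4], x5], x2] + [[[[x1, x4], x3], x5], x2]

In normal form, the first expression is [[[[x1, x2], x3], x5], x4] - [[[[x1, x2], x5], x3], x4] - [[[[x1, x3], x5], x2], x4] - [[[[x1, x4], x2], x3], x5] + [[[[x1, x4], x2], x5], x3] + [[[[x1, x4], x3], x5], x2] - [[[[x1, x4], x5], x3], x2] + [[[[x1, x5], x3], x2], x4]
In normal form, the second expression is -[[[[x1, x3], x4], x5], x2] + [[[[x1, x4], x3], x5], x2]
The forms do not match — not equal.


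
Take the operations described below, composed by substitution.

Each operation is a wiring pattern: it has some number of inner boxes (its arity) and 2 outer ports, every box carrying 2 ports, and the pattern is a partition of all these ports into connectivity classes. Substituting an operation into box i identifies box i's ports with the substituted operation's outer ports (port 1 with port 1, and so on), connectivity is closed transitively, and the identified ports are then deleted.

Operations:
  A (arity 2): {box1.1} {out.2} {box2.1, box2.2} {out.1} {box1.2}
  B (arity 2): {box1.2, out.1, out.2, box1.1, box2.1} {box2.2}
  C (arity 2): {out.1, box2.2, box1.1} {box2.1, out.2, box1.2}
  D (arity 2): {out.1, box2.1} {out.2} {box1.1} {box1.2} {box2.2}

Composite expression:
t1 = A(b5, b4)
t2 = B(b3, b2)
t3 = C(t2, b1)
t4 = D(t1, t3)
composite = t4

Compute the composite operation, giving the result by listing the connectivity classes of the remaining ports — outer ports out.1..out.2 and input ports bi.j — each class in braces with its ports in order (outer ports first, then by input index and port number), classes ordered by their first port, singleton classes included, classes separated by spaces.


{out.1, b1.1, b1.2, b2.1, b3.1, b3.2} {out.2} {b2.2} {b4.1, b4.2} {b5.1} {b5.2}

Treat the ports identified at D as solder joints: merge, then drop.
composing A on (b5, b4), with out.j its own outer ports: {out.1} {out.2} {b4.1, b4.2} {b5.1} {b5.2}
composing B on (b3, b2), with out.j its own outer ports: {out.1, out.2, b2.1, b3.1, b3.2} {b2.2}
composing C on (b3, b2, b1), with out.j its own outer ports: {out.1, out.2, b1.1, b1.2, b2.1, b3.1, b3.2} {b2.2}
composing D on (b5, b4, b3, b2, b1), with out.j its own outer ports: {out.1, b1.1, b1.2, b2.1, b3.1, b3.2} {out.2} {b2.2} {b4.1, b4.2} {b5.1} {b5.2}


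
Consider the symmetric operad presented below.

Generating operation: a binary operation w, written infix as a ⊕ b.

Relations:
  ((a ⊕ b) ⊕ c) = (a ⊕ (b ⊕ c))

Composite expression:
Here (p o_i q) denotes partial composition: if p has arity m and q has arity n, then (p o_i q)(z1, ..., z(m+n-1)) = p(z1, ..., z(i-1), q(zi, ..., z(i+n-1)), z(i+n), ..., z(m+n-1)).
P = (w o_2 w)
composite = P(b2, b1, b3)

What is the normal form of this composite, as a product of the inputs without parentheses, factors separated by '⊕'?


b2 ⊕ b1 ⊕ b3

Key point: w is associative — brackets drop, the b-order remains.
(b1 ⊕ b3) collapses to b1 ⊕ b3
(b2 ⊕ (b1 ⊕ b3)) collapses to b2 ⊕ b1 ⊕ b3


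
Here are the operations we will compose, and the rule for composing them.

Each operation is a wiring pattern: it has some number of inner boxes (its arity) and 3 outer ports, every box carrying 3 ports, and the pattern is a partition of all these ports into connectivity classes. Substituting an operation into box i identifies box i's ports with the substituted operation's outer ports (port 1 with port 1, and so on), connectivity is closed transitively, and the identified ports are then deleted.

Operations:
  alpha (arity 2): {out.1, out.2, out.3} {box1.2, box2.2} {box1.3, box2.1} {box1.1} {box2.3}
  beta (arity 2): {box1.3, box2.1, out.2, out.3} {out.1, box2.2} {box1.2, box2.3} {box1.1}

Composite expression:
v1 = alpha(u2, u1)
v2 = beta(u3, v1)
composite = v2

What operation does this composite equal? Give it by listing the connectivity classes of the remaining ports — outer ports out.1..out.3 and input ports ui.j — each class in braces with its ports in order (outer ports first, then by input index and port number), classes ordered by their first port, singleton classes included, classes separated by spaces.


{out.1, out.2, out.3, u3.2, u3.3} {u1.1, u2.3} {u1.2, u2.2} {u1.3} {u2.1} {u3.1}

Reachability decides: close wires over beta-identified ports.
stage alpha: inputs (u2, u1), connectivity {out.1, out.2, out.3} {u1.1, u2.3} {u1.2, u2.2} {u1.3} {u2.1}, out.j its boundary
stage beta: inputs (u3, u2, u1), connectivity {out.1, out.2, out.3, u3.2, u3.3} {u1.1, u2.3} {u1.2, u2.2} {u1.3} {u2.1} {u3.1}, out.j its boundary


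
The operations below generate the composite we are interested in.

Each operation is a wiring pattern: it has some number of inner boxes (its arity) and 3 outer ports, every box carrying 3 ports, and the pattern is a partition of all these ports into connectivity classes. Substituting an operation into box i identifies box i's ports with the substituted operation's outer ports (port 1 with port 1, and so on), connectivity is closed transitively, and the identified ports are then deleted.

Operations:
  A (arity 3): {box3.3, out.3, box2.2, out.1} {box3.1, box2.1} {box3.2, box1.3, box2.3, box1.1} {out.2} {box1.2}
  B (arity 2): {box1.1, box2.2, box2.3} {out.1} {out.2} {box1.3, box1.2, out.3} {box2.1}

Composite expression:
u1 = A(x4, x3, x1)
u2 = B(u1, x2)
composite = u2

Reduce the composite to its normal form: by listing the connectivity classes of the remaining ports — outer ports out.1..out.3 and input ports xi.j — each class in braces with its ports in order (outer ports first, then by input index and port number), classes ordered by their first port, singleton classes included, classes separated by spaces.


Reachability decides: close wires over B-identified ports.
after A, the pattern on (x4, x3, x1) reads {out.1, out.3, x1.3, x3.2} {out.2} {x1.1, x3.1} {x1.2, x3.3, x4.1, x4.3} {x4.2} (out.j = its outer ports)
after B, the pattern on (x4, x3, x1, x2) reads {out.1} {out.2} {out.3, x1.3, x2.2, x2.3, x3.2} {x1.1, x3.1} {x1.2, x3.3, x4.1, x4.3} {x2.1} {x4.2} (out.j = its outer ports)

{out.1} {out.2} {out.3, x1.3, x2.2, x2.3, x3.2} {x1.1, x3.1} {x1.2, x3.3, x4.1, x4.3} {x2.1} {x4.2}


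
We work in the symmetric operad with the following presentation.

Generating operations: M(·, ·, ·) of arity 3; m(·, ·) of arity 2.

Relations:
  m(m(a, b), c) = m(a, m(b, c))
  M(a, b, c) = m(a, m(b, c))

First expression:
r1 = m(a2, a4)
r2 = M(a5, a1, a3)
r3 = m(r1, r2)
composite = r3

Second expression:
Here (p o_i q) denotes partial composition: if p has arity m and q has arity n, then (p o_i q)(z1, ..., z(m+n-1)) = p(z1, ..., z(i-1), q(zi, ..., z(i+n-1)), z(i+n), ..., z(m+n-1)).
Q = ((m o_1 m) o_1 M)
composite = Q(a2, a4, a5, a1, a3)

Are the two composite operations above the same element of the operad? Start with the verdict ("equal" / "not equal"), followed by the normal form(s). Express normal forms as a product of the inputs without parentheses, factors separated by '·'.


equal — both sides give a2 · a4 · a5 · a1 · a3

The first expression reduces to a2 · a4 · a5 · a1 · a3
The second expression reduces to a2 · a4 · a5 · a1 · a3
The normal forms match — equal.


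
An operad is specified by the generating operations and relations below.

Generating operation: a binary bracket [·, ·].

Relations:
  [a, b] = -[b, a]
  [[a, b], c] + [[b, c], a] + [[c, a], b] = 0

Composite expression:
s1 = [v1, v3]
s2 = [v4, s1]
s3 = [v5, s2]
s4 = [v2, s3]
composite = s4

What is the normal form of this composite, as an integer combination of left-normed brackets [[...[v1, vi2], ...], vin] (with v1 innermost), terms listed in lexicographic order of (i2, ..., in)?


-[[[[v1, v3], v4], v5], v2]

Skip Jacobi rewriting: expand, keep v1-initial words, read off terms.
Composite bracket: [v2, [v5, [v4, [v1, v3]]]]
The bracket unfolds into 16 signed words via [a, b] = ab - ba (2^4 = 16).
The v1-initial words carry the normal form:
  sign of v1v3v4v5v2 is -1, so it contributes -[[[[v1, v3], v4], v5], v2]


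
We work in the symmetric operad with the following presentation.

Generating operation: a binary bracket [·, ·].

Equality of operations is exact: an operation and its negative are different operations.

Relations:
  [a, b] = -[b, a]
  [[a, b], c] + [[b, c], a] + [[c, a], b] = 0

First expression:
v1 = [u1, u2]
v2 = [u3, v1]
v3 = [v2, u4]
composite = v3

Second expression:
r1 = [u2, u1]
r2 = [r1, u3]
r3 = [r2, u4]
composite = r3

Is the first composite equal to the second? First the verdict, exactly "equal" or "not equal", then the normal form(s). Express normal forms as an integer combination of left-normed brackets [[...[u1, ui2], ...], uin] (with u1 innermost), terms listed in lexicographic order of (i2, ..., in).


Normal form of the first expression: -[[[u1, u2], u3], u4]
Normal form of the second expression: -[[[u1, u2], u3], u4]
The normal forms match — equal.

equal — both sides give -[[[u1, u2], u3], u4]


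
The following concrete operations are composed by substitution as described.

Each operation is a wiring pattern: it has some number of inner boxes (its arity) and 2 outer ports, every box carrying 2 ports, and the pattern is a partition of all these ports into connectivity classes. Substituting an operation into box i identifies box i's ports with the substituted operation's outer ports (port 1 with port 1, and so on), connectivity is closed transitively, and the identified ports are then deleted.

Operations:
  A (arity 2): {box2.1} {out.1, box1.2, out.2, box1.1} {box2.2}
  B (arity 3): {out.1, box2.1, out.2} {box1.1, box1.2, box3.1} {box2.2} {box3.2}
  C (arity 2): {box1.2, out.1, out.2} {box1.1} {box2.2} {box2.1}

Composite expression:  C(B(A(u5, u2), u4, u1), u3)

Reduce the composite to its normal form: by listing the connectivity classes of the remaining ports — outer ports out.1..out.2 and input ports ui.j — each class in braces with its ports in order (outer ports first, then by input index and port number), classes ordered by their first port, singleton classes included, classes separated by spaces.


{out.1, out.2, u4.1} {u1.1, u5.1, u5.2} {u1.2} {u2.1} {u2.2} {u3.1} {u3.2} {u4.2}


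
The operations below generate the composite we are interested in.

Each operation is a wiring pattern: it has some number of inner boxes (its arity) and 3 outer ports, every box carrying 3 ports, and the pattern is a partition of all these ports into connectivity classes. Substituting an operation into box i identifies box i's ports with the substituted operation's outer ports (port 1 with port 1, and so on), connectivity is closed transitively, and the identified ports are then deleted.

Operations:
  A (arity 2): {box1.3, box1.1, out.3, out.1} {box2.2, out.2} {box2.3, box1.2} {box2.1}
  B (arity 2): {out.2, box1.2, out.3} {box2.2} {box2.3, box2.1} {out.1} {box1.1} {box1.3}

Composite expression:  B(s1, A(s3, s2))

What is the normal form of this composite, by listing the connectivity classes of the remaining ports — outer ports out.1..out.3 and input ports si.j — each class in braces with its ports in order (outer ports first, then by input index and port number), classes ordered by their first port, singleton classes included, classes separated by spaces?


{out.1} {out.2, out.3, s1.2} {s1.1} {s1.3} {s2.1} {s2.2} {s2.3, s3.2} {s3.1, s3.3}

Two ports join when wires chain via B-identified ports.
through A, on inputs (s3, s2): {out.1, out.3, s3.1, s3.3} {out.2, s2.2} {s2.1} {s2.3, s3.2} (out.j = stage outer ports)
through B, on inputs (s1, s3, s2): {out.1} {out.2, out.3, s1.2} {s1.1} {s1.3} {s2.1} {s2.2} {s2.3, s3.2} {s3.1, s3.3} (out.j = stage outer ports)


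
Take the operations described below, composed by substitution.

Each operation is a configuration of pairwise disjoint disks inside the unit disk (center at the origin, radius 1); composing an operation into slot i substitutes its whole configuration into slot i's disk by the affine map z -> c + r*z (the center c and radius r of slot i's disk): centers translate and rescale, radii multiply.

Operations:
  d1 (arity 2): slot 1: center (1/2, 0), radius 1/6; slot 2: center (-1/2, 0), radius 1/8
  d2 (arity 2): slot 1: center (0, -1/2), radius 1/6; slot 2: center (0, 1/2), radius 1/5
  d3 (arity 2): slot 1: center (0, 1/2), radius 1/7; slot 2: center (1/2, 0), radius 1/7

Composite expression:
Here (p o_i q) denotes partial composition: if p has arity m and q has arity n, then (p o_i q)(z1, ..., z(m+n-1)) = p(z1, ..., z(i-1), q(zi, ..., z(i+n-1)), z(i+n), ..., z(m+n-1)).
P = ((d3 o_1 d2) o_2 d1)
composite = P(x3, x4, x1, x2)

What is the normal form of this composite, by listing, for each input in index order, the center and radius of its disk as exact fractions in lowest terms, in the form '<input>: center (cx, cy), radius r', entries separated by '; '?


Below d3, radii multiply path by path; the x-disk centers shift.
input x3: applying the 2 nested substitutions gives center (0, 3/7), radius 1/42
input x4: applying the 3 nested substitutions gives center (1/70, 4/7), radius 1/210
input x1: applying the 3 nested substitutions gives center (-1/70, 4/7), radius 1/280
input x2: applying the 1 nested substitution gives center (1/2, 0), radius 1/7

x1: center (-1/70, 4/7), radius 1/280; x2: center (1/2, 0), radius 1/7; x3: center (0, 3/7), radius 1/42; x4: center (1/70, 4/7), radius 1/210


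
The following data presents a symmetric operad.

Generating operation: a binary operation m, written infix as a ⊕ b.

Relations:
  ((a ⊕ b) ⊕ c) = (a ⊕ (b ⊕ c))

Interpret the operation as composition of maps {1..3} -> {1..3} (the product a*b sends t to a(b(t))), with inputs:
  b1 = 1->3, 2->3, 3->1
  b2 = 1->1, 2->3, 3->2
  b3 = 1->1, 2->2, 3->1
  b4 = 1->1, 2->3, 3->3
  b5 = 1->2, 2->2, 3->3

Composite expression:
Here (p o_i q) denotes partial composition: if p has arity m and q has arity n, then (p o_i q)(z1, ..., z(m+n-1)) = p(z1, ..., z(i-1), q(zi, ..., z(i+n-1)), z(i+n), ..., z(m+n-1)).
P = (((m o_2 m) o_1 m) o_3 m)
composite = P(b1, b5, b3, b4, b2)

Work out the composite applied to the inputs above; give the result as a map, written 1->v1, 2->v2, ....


1->3, 2->3, 3->3

(b1 ⊕ b5) = 1->3, 2->3, 3->1
(b3 ⊕ b4) = 1->1, 2->1, 3->1
((b3 ⊕ b4) ⊕ b2) = 1->1, 2->1, 3->1
((b1 ⊕ b5) ⊕ ((b3 ⊕ b4) ⊕ b2)) = 1->3, 2->3, 3->3


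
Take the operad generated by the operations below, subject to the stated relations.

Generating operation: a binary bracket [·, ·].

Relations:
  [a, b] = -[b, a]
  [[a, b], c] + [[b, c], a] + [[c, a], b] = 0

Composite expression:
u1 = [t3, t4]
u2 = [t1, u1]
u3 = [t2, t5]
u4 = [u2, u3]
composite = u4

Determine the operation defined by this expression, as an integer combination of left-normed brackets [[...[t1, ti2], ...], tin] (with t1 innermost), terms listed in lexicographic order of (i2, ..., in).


[[[[t1, t3], t4], t2], t5] - [[[[t1, t3], t4], t5], t2] - [[[[t1, t4], t3], t2], t5] + [[[[t1, t4], t3], t5], t2]

Skip Jacobi rewriting: expand, keep t1-initial words, read off terms.
Composite bracket: [[t1, [t3, t4]], [t2, t5]]
Full expansion: 16 signed words from ab - ba (2^4 = 16).
Collect the words opening with t1:
  the word t1t3t4t2t5 carries sign +1 and contributes +[[[[t1, t3], t4], t2], t5]
  the word t1t3t4t5t2 carries sign -1 and contributes -[[[[t1, t3], t4], t5], t2]
  the word t1t4t3t2t5 carries sign -1 and contributes -[[[[t1, t4], t3], t2], t5]
  the word t1t4t3t5t2 carries sign +1 and contributes +[[[[t1, t4], t3], t5], t2]


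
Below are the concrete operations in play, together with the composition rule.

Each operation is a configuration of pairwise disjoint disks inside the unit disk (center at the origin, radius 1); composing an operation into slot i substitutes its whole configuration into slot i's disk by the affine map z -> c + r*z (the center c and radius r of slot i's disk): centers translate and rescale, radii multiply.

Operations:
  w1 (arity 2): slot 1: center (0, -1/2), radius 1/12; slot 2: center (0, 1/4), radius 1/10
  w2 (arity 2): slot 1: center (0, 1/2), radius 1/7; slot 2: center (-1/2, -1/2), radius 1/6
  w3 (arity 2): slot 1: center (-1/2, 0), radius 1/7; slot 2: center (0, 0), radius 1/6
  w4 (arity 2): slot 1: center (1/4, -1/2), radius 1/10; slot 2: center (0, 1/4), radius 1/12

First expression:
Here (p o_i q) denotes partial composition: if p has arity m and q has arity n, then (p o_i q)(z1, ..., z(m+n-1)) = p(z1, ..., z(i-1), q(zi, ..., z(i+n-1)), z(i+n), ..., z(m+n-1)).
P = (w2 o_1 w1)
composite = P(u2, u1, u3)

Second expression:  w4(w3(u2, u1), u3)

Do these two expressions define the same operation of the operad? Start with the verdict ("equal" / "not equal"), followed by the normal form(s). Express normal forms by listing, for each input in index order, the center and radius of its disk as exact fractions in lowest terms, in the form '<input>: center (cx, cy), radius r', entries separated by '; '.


not equal; first: u1: center (0, 15/28), radius 1/70; u2: center (0, 3/7), radius 1/84; u3: center (-1/2, -1/2), radius 1/6; second: u1: center (1/4, -1/2), radius 1/60; u2: center (1/5, -1/2), radius 1/70; u3: center (0, 1/4), radius 1/12


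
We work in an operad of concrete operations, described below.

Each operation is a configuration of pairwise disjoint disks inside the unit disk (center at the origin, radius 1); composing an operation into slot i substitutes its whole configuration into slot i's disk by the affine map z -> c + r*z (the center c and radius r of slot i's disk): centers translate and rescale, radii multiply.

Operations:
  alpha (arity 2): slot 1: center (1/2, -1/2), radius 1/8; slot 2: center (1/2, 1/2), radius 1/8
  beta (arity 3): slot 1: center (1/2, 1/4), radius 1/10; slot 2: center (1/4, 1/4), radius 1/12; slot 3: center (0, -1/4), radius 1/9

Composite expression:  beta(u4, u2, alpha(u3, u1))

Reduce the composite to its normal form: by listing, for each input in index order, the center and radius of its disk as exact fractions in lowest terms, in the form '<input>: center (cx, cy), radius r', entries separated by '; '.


u1: center (1/18, -7/36), radius 1/72; u2: center (1/4, 1/4), radius 1/12; u3: center (1/18, -11/36), radius 1/72; u4: center (1/2, 1/4), radius 1/10

Affine substitution under beta: radii multiply and u-centers shift.
for u4, the 1-step affine chain lands on center (1/2, 1/4), radius 1/10
for u2, the 1-step affine chain lands on center (1/4, 1/4), radius 1/12
for u3, the 2-step affine chain lands on center (1/18, -11/36), radius 1/72
for u1, the 2-step affine chain lands on center (1/18, -7/36), radius 1/72


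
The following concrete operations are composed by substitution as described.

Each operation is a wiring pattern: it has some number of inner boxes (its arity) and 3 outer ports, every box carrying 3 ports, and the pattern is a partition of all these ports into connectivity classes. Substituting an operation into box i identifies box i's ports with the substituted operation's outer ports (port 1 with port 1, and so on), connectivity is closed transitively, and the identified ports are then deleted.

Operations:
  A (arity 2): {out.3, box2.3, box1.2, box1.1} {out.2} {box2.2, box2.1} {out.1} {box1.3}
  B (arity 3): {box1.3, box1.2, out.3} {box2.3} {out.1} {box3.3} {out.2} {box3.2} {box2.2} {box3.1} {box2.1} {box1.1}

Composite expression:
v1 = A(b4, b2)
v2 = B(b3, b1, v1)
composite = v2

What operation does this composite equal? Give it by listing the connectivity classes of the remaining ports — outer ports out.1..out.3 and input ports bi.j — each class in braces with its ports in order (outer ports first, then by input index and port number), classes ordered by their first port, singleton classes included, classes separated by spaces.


Connectivity passes through glued B-boundaries; trace each wire chain.
the subtree at A composes to {out.1} {out.2} {out.3, b2.3, b4.1, b4.2} {b2.1, b2.2} {b4.3} on (b4, b2); out.j = own outer ports
the subtree at B composes to {out.1} {out.2} {out.3, b3.2, b3.3} {b1.1} {b1.2} {b1.3} {b2.1, b2.2} {b2.3, b4.1, b4.2} {b3.1} {b4.3} on (b3, b1, b4, b2); out.j = own outer ports

{out.1} {out.2} {out.3, b3.2, b3.3} {b1.1} {b1.2} {b1.3} {b2.1, b2.2} {b2.3, b4.1, b4.2} {b3.1} {b4.3}


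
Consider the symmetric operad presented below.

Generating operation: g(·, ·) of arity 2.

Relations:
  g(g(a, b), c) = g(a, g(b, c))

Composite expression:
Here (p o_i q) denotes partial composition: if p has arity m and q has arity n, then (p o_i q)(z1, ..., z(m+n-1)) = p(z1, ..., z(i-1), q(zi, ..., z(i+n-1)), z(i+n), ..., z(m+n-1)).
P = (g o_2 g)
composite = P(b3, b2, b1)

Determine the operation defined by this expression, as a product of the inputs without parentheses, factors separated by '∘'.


b3 ∘ b2 ∘ b1

Under associativity of g, the answer is the b's in reading order.
g(b2, b1) flattens to b2 ∘ b1
g(b3, g(b2, b1)) flattens to b3 ∘ b2 ∘ b1


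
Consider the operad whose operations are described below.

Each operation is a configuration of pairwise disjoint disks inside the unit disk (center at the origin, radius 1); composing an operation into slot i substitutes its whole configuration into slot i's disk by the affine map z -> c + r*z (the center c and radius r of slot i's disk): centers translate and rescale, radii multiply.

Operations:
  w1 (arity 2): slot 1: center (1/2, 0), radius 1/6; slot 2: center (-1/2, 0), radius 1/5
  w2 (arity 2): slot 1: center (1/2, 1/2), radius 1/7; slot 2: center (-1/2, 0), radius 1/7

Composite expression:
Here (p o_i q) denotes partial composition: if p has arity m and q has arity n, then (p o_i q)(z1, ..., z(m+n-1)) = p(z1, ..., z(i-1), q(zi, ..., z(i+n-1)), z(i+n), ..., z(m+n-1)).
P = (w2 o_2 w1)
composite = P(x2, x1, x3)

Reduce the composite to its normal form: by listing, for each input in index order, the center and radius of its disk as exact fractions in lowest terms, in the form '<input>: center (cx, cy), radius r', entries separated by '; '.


Each x-disk chains the slot maps above it in w2; radii multiply.
x2 passes through 1 substitution, ending at center (1/2, 1/2), radius 1/7
x1 passes through 2 substitutions, ending at center (-3/7, 0), radius 1/42
x3 passes through 2 substitutions, ending at center (-4/7, 0), radius 1/35

x1: center (-3/7, 0), radius 1/42; x2: center (1/2, 1/2), radius 1/7; x3: center (-4/7, 0), radius 1/35


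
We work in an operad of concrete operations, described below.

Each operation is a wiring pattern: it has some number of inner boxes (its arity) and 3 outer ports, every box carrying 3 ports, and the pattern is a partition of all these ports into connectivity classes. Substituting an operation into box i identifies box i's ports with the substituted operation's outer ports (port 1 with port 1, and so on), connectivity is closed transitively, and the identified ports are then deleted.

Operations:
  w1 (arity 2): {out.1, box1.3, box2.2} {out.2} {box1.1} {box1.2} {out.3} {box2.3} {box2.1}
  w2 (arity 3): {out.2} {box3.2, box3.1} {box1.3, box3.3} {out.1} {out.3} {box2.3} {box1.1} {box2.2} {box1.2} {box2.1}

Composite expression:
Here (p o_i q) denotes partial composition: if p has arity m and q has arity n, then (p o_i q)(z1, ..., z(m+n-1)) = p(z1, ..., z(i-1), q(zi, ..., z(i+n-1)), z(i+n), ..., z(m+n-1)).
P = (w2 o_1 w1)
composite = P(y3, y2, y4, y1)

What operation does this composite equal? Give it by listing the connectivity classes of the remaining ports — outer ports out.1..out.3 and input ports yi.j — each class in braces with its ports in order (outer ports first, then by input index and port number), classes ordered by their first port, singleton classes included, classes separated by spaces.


{out.1} {out.2} {out.3} {y1.1, y1.2} {y1.3} {y2.1} {y2.2, y3.3} {y2.3} {y3.1} {y3.2} {y4.1} {y4.2} {y4.3}

After gluing at w2, chains via deleted ports link the y-ports.
through w1, on inputs (y3, y2): {out.1, y2.2, y3.3} {out.2} {out.3} {y2.1} {y2.3} {y3.1} {y3.2} (out.j = stage outer ports)
through w2, on inputs (y3, y2, y4, y1): {out.1} {out.2} {out.3} {y1.1, y1.2} {y1.3} {y2.1} {y2.2, y3.3} {y2.3} {y3.1} {y3.2} {y4.1} {y4.2} {y4.3} (out.j = stage outer ports)


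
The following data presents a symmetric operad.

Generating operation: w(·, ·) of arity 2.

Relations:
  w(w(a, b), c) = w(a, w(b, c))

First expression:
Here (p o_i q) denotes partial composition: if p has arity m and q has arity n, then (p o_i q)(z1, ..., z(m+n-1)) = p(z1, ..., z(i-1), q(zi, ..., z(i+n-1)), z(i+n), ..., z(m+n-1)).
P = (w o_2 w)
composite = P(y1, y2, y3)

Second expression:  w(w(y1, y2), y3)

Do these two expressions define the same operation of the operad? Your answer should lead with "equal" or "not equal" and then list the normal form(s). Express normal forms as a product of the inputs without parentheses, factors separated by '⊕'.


equal — both sides give y1 ⊕ y2 ⊕ y3


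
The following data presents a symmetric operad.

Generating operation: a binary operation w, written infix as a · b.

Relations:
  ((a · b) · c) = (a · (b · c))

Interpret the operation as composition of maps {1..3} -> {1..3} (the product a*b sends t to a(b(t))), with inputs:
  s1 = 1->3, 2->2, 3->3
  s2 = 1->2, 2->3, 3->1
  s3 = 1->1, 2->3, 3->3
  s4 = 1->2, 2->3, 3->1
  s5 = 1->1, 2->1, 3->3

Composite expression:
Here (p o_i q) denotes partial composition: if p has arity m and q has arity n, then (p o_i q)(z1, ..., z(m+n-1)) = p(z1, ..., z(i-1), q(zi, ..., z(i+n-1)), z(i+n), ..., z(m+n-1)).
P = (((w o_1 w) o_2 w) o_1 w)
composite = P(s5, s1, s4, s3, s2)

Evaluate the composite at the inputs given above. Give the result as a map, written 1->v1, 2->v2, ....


(s5 · s1) = 1->3, 2->1, 3->3
(s4 · s3) = 1->2, 2->1, 3->1
((s5 · s1) · (s4 · s3)) = 1->1, 2->3, 3->3
(((s5 · s1) · (s4 · s3)) · s2) = 1->3, 2->3, 3->1

1->3, 2->3, 3->1


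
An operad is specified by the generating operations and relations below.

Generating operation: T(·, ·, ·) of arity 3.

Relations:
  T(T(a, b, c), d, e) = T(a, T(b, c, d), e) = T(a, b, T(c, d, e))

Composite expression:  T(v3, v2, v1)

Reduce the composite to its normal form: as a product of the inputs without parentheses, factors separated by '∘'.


v3 ∘ v2 ∘ v1

Associativity of T dissolves the nesting; only the v-input order survives.
T(v3, v2, v1) collapses to v3 ∘ v2 ∘ v1


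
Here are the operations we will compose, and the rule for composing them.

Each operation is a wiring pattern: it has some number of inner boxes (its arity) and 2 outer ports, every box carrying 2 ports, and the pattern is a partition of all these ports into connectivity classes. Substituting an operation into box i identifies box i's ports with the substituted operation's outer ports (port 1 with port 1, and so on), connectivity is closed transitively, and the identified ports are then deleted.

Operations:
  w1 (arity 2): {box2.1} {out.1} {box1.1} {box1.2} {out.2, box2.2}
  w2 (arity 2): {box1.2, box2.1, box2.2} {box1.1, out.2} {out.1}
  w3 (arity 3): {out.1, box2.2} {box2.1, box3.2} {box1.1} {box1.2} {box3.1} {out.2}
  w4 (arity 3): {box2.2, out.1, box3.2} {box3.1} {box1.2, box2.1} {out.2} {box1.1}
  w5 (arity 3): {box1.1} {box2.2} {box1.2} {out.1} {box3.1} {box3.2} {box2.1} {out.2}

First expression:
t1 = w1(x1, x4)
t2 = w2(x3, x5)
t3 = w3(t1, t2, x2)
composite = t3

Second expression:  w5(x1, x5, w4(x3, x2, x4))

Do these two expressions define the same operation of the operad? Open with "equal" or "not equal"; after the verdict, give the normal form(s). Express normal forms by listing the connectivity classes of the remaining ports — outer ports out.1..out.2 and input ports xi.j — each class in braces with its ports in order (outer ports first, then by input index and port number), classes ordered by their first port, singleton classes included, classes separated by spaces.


not equal; the first gives {out.1, x3.1} {out.2} {x1.1} {x1.2} {x2.1} {x2.2} {x3.2, x5.1, x5.2} {x4.1} {x4.2} and the second {out.1} {out.2} {x1.1} {x1.2} {x2.1, x3.2} {x2.2, x4.2} {x3.1} {x4.1} {x5.1} {x5.2}

The first expression, normalized: {out.1, x3.1} {out.2} {x1.1} {x1.2} {x2.1} {x2.2} {x3.2, x5.1, x5.2} {x4.1} {x4.2}
The second expression, normalized: {out.1} {out.2} {x1.1} {x1.2} {x2.1, x3.2} {x2.2, x4.2} {x3.1} {x4.1} {x5.1} {x5.2}
Distinct normal forms: not equal.


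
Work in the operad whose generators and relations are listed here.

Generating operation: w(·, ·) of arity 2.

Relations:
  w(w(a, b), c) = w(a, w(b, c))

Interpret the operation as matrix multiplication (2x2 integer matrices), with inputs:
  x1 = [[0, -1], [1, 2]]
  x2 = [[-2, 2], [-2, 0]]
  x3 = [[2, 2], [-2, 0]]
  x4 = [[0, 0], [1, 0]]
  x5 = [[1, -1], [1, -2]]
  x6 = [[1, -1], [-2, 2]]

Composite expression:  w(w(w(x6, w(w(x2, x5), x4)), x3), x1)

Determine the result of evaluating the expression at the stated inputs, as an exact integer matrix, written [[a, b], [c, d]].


[[-8, -8], [16, 16]]

w(x2, x5) = [[0, -2], [-2, 2]]
w(w(x2, x5), x4) = [[-2, 0], [2, 0]]
w(x6, w(w(x2, x5), x4)) = [[-4, 0], [8, 0]]
w(w(x6, w(w(x2, x5), x4)), x3) = [[-8, -8], [16, 16]]
w(w(w(x6, w(w(x2, x5), x4)), x3), x1) = [[-8, -8], [16, 16]]


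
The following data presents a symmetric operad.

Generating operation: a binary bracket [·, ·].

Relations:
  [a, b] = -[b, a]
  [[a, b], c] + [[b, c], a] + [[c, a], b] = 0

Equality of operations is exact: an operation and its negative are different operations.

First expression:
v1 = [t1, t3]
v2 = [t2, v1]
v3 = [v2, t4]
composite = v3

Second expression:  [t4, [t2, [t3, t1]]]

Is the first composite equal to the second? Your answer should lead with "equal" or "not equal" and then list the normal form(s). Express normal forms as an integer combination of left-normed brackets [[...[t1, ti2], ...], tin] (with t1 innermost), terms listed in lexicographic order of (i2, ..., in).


equal — both sides give -[[[t1, t3], t2], t4]

Reducing the first expression gives -[[[t1, t3], t2], t4]
Reducing the second expression gives -[[[t1, t3], t2], t4]
The normal forms match — equal.


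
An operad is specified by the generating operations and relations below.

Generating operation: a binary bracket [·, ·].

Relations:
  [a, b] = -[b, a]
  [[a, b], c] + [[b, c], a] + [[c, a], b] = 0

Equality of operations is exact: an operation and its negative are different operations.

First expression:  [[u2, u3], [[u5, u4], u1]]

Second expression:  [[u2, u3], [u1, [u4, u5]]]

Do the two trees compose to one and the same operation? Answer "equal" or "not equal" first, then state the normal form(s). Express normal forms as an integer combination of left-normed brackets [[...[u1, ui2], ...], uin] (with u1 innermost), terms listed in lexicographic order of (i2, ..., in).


equal — both sides give -[[[[u1, u4], u5], u2], u3] + [[[[u1, u4], u5], u3], u2] + [[[[u1, u5], u4], u2], u3] - [[[[u1, u5], u4], u3], u2]

The first expression, normalized: -[[[[u1, u4], u5], u2], u3] + [[[[u1, u4], u5], u3], u2] + [[[[u1, u5], u4], u2], u3] - [[[[u1, u5], u4], u3], u2]
The second expression, normalized: -[[[[u1, u4], u5], u2], u3] + [[[[u1, u4], u5], u3], u2] + [[[[u1, u5], u4], u2], u3] - [[[[u1, u5], u4], u3], u2]
Identical normal forms: equal.


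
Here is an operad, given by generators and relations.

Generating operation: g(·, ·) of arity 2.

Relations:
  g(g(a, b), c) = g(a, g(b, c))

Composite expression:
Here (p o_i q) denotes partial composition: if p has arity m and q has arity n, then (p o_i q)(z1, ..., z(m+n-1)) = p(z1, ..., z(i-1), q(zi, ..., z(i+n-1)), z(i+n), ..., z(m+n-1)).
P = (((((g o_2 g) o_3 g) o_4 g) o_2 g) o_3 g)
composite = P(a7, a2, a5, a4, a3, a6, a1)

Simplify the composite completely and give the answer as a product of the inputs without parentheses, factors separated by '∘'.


Every regrouping of g is equal, so read the a-inputs in written order.
g(a5, a4) collapses to a5 ∘ a4
g(a2, g(a5, a4)) collapses to a2 ∘ a5 ∘ a4
g(a6, a1) collapses to a6 ∘ a1
g(a3, g(a6, a1)) collapses to a3 ∘ a6 ∘ a1
g(g(a2, g(a5, a4)), g(a3, g(a6, a1))) collapses to a2 ∘ a5 ∘ a4 ∘ a3 ∘ a6 ∘ a1
g(a7, g(g(a2, g(a5, a4)), g(a3, g(a6, a1)))) collapses to a7 ∘ a2 ∘ a5 ∘ a4 ∘ a3 ∘ a6 ∘ a1

a7 ∘ a2 ∘ a5 ∘ a4 ∘ a3 ∘ a6 ∘ a1


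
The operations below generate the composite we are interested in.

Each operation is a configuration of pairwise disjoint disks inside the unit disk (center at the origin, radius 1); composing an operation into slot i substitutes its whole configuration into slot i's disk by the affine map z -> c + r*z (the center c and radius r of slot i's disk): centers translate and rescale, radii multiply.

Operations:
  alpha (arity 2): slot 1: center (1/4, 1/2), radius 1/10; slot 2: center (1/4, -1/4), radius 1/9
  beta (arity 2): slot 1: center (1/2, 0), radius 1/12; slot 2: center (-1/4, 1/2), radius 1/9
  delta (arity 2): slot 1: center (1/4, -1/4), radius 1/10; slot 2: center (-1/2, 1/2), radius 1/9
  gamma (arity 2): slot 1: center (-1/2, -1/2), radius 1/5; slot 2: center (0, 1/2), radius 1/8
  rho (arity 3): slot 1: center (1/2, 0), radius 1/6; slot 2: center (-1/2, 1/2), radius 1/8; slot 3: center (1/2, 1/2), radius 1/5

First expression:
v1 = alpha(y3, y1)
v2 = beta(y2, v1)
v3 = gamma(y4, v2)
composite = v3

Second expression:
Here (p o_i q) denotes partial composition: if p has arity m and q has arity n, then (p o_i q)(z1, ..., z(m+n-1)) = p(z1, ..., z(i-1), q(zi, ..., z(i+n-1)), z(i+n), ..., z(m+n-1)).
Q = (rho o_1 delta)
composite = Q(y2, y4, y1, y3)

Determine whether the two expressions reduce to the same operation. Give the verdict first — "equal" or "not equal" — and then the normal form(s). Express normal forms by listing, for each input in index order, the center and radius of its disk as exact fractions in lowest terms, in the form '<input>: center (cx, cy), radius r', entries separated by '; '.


not equal; first: y1: center (-1/36, 161/288), radius 1/648; y2: center (1/16, 1/2), radius 1/96; y3: center (-1/36, 41/72), radius 1/720; y4: center (-1/2, -1/2), radius 1/5; second: y1: center (-1/2, 1/2), radius 1/8; y2: center (13/24, -1/24), radius 1/60; y3: center (1/2, 1/2), radius 1/5; y4: center (5/12, 1/12), radius 1/54

The first composite normalizes to y1: center (-1/36, 161/288), radius 1/648; y2: center (1/16, 1/2), radius 1/96; y3: center (-1/36, 41/72), radius 1/720; y4: center (-1/2, -1/2), radius 1/5
The second composite normalizes to y1: center (-1/2, 1/2), radius 1/8; y2: center (13/24, -1/24), radius 1/60; y3: center (1/2, 1/2), radius 1/5; y4: center (5/12, 1/12), radius 1/54
Distinct normal forms: not equal.


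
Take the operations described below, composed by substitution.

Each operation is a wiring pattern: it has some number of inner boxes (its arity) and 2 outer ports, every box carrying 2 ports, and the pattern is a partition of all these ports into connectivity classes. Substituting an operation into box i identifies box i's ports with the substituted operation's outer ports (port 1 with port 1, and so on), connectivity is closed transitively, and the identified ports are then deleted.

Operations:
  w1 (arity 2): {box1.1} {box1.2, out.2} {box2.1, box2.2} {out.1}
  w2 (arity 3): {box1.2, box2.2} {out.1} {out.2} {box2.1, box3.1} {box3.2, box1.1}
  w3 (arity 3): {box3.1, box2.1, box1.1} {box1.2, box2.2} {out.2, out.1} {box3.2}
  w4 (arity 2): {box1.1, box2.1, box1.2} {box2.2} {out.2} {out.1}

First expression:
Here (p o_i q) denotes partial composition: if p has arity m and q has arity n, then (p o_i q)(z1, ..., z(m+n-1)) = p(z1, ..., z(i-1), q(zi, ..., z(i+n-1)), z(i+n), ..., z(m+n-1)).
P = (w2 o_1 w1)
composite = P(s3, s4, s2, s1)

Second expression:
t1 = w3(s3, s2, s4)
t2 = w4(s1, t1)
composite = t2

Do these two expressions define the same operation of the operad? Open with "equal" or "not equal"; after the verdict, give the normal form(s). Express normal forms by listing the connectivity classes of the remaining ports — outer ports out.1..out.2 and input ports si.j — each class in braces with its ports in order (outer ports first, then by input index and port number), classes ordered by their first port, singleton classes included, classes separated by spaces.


not equal; first: {out.1} {out.2} {s1.1, s2.1} {s1.2} {s2.2, s3.2} {s3.1} {s4.1, s4.2}; second: {out.1} {out.2} {s1.1, s1.2} {s2.1, s3.1, s4.1} {s2.2, s3.2} {s4.2}

The first composite normalizes to {out.1} {out.2} {s1.1, s2.1} {s1.2} {s2.2, s3.2} {s3.1} {s4.1, s4.2}
The second composite normalizes to {out.1} {out.2} {s1.1, s1.2} {s2.1, s3.1, s4.1} {s2.2, s3.2} {s4.2}
The normal forms differ: not equal.


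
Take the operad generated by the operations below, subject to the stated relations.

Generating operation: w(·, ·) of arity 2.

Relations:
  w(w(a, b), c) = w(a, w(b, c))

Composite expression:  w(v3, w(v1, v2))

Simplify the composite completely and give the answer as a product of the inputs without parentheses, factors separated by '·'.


v3 · v1 · v2

Associativity of w dissolves the nesting; only the v-input order survives.
w(v1, v2) spells out as v1 · v2
w(v3, w(v1, v2)) spells out as v3 · v1 · v2


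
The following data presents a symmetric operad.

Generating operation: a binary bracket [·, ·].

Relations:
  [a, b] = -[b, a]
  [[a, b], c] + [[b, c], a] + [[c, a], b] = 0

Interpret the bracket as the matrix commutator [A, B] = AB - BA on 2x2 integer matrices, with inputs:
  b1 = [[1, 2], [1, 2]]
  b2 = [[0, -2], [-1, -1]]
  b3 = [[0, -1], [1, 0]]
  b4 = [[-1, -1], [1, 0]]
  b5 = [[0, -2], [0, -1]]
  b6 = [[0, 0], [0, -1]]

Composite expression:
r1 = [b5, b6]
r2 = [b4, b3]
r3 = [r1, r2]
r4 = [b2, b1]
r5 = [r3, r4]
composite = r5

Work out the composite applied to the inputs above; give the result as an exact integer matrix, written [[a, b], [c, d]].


[[0, 0], [0, 0]]

[b5, b6] = [[0, 2], [0, 0]]
[b4, b3] = [[0, 1], [1, 0]]
[[b5, b6], [b4, b3]] = [[2, 0], [0, -2]]
[b2, b1] = [[0, 0], [0, 0]]
[[[b5, b6], [b4, b3]], [b2, b1]] = [[0, 0], [0, 0]]
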